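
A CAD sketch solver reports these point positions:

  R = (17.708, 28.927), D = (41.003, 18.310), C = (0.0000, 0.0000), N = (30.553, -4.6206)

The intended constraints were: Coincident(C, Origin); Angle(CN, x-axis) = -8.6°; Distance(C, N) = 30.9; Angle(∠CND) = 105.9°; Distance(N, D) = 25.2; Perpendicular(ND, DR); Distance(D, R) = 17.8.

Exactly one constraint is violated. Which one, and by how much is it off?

Distance(D, R) = 17.8 — off by 7.80.

C = (0.00, 0.00) ✓; CN at -8.600° ✓; |CN| = 30.90 ✓; ∠CND = 105.9° ✓; |ND| = 25.20 ✓; ∠(ND, DR) = 90.00° ✓; |DR| = 25.60 ✗.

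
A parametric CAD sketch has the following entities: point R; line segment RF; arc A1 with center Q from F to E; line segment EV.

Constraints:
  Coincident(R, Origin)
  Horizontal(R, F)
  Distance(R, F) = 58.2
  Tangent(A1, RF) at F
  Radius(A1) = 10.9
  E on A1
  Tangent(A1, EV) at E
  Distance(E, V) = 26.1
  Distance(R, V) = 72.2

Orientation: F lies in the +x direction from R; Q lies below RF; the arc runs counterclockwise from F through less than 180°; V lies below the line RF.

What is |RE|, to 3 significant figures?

51.1

R is at the origin; RF is horizontal with |RF| = 58.2 and F on the +x side, so F = (58.2, 0.00). Tangency of A1 to RF means the radius QF is perpendicular to RF, so Q = F + (0, -10.9) = (58.2, -10.9). Since QE ⟂ EV (tangency), |QV| = √(10.9² + 26.1²) = 28.3 regardless of where E sits on A1. So V lies on both circle(R, 72.2) and circle(Q, 28.3); the below-RF intersection is V = (60.7, -39.1). E is the foot of the tangent from V: E = (48.6, -16.0).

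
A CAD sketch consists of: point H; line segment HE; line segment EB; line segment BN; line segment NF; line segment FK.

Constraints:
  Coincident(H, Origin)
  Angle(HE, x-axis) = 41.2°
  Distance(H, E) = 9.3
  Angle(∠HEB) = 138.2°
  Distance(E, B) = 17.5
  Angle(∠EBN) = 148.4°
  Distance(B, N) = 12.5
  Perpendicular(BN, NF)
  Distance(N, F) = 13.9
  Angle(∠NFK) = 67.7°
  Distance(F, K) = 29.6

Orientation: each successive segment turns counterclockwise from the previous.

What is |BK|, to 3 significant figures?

15.1

H is at the origin; HE runs at 41.2° with length 9.3, so E = (7.00, 6.13). ∠HEB = 138.2° gives EB at 83.0° from the x-axis; with |EB| = 17.5, B = (9.13, 23.5). ∠EBN = 148.4° gives BN at 115° from the x-axis; with |BN| = 12.5, N = (3.93, 34.9). BN is perpendicular to NF, so NF runs at -155°; with |NF| = 13.9, F = (-8.71, 29.1). ∠NFK = 67.7° gives FK at -43.1° from the x-axis; with |FK| = 29.6, K = (12.9, 8.85). Then |BK| = |K − B| = 15.1.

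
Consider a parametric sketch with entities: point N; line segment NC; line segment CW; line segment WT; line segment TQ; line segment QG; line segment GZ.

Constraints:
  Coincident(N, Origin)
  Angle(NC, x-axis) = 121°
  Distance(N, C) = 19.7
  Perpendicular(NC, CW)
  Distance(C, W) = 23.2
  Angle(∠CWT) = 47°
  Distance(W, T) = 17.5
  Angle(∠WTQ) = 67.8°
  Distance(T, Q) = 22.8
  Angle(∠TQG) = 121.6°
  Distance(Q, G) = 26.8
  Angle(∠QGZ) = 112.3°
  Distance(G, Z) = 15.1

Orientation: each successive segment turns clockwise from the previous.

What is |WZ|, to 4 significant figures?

28.45

∠TQG = 121.6° gives QG at 87.40° from the x-axis; with |QG| = 26.8, G = (-11.54, 51.31). ∠QGZ = 112.3° gives GZ at 19.70° from the x-axis; with |GZ| = 15.1, Z = (2.676, 56.40). Then |WZ| = |Z − W| = 28.45.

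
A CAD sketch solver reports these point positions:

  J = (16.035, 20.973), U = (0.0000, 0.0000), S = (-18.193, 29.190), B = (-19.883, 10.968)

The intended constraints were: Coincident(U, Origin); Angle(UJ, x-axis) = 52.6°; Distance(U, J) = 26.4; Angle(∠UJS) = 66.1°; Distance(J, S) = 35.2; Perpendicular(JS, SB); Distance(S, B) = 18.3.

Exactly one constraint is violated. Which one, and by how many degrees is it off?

Perpendicular(JS, SB) — off by 8.20°.

U = (0.00, 0.00) ✓; UJ at 52.60° ✓; |UJ| = 26.40 ✓; ∠UJS = 66.10° ✓; |JS| = 35.20 ✓; ∠(JS, SB) = 98.20° ✗; |SB| = 18.30 ✓.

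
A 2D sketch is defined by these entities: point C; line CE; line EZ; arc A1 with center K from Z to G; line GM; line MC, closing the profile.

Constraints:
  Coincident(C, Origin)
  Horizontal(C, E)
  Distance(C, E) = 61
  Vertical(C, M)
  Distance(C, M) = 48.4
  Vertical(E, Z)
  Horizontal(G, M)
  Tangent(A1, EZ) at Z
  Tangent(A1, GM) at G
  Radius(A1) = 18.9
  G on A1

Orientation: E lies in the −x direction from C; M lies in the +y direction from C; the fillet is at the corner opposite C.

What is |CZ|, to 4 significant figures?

67.76

C is at the origin; CE is horizontal with |CE| = 61.0 and E on the −x side, so E = (-61.00, 0.000). C and M share the same x with |CM| = 48.4 and M on the +y side, so M = (0.000, 48.40). The virtual corner opposite C is at (-61.00, 48.40). A1 meets EZ tangentially, so KZ is at right angles to EZ and tangency of A1 to GM means the radius KG is perpendicular to GM, with radius 18.9, so the center K sits 18.9 in from both sides at K = (-42.10, 29.50). That places the tangent points at Z = (-61.00, 29.50) on EZ and G = (-42.10, 48.40) on GM. Then |CZ| = |Z − C| = 67.76.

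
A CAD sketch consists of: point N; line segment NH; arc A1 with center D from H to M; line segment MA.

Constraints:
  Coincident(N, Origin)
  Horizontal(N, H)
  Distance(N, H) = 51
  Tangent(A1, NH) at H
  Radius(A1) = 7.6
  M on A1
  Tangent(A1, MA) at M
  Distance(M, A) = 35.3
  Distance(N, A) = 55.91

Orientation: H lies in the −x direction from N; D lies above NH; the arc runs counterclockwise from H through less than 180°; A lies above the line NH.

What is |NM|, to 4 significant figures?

43.96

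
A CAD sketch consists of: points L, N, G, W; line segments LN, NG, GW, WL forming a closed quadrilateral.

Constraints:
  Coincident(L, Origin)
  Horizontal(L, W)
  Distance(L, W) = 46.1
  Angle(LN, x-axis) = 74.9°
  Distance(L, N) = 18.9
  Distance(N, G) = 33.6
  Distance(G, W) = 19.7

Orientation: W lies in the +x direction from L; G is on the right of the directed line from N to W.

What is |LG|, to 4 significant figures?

28.32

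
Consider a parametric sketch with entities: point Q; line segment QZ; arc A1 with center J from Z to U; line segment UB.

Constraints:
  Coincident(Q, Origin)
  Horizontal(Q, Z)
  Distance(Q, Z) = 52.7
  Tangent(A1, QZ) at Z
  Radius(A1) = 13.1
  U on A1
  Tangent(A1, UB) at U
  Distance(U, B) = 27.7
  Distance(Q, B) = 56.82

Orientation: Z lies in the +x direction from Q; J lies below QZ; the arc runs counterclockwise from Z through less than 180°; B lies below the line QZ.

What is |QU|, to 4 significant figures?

41.71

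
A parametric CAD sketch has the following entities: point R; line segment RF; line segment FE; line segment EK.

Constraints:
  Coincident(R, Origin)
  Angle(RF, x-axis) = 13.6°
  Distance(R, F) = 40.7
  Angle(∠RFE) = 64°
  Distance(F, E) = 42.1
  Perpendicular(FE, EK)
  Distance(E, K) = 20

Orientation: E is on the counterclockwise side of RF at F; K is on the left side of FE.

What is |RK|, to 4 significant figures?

29.38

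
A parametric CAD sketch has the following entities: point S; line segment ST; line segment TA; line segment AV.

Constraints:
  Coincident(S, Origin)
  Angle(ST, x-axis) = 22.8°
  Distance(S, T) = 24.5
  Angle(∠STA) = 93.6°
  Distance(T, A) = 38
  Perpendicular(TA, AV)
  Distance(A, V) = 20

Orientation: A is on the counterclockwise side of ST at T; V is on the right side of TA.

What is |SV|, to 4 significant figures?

59.49

S is at the origin; ST runs at 22.8° with length 24.5, so T = 24.5·(cos 22.8°, sin 22.8°) = (22.59, 9.494). ∠STA = 93.6°, so TA runs at 22.8° + (180° − 93.6°) = 109.2° from the x-axis; with |TA| = 38.0, A = T + 38.0·(cos 109.2°, sin 109.2°) = (10.09, 45.38). TA is perpendicular to AV; with |AV| = 20.0 on the right of TA, V = A + 20.0·(0.9444, 0.3289) = (28.98, 51.96). Then |SV| = |V − S| = 59.49.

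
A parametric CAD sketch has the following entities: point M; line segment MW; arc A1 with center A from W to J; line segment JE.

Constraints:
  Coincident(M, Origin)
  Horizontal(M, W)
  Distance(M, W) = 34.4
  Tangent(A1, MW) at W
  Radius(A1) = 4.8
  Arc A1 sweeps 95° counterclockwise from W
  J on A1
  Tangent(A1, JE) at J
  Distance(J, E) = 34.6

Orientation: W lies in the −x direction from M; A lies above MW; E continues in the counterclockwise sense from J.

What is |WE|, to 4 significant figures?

39.73

On A1, W sits at bearing -90° from A; a 95° counterclockwise sweep puts J at bearing 5°, so J = A + 4.8·(cos 5°, sin 5°) = (-29.62, 5.218). A1 meets JE tangentially, so AJ is at right angles to JE, so JE runs along (−sin 5°, cos 5°); with |JE| = 34.6, E = (-32.63, 39.69). Then |WE| = |E − W| = 39.73.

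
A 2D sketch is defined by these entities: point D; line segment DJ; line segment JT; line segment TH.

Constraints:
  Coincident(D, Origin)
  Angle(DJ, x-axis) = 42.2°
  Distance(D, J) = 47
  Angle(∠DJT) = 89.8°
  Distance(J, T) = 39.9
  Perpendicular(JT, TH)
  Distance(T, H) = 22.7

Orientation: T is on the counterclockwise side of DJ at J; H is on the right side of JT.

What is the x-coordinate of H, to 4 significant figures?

24.68

D is at the origin; DJ runs at 42.2° with length 47.0, so J = 47.0·(cos 42.2°, sin 42.2°) = (34.82, 31.57). ∠DJT = 89.8°, so JT runs at 42.2° + (180° − 89.8°) = 132.4° from the x-axis; with |JT| = 39.9, T = J + 39.9·(cos 132.4°, sin 132.4°) = (7.913, 61.04). JT ⟂ TH; with |TH| = 22.7 on the right of JT, H = T + 22.7·(0.7385, 0.6743) = (24.68, 76.34). So H.x = 24.68.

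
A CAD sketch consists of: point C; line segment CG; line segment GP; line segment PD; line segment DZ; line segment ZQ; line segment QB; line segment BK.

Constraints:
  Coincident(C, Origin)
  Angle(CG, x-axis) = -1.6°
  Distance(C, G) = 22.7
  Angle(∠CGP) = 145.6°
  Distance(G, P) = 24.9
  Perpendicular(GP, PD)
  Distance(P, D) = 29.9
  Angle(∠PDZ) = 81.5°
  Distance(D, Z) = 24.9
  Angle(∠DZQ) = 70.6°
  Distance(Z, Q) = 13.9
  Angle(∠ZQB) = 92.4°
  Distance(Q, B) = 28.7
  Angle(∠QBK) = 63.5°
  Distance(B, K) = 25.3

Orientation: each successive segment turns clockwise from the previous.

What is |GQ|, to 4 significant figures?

15.50

∠PDZ = 81.5° gives DZ at 135.5° from the x-axis; with |DZ| = 24.9, Z = (7.501, -22.01). ∠DZQ = 70.6° gives ZQ at 26.10° from the x-axis; with |ZQ| = 13.9, Q = (19.98, -15.89). Then |GQ| = |Q − G| = 15.50.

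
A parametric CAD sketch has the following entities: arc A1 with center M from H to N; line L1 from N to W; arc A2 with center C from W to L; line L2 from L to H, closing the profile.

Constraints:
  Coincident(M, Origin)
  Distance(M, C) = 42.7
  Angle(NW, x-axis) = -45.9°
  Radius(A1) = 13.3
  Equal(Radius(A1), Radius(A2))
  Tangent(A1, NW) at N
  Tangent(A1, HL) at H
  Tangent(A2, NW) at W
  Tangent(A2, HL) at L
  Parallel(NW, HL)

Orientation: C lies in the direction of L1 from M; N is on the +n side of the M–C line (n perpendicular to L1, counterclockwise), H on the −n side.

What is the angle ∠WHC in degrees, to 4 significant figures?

14.62°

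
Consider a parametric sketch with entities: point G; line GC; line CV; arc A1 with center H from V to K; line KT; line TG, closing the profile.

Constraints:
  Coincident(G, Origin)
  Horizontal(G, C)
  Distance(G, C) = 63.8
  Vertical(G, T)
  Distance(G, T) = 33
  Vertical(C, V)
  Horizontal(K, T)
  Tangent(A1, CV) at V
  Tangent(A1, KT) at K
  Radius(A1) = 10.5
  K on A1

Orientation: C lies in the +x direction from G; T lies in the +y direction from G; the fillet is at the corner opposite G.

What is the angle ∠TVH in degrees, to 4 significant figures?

9.346°

G is at the origin; GC is horizontal with |GC| = 63.8 and C on the +x side, so C = (63.80, 0.000). G and T share the same x with |GT| = 33.0 and T on the +y side, so T = (0.000, 33.00). The virtual corner opposite G is at (63.80, 33.00). A1 meets CV tangentially, so HV is at right angles to CV and since A1 is tangent to KT there, HK ⟂ KT, with radius 10.5, so the center H sits 10.5 in from both sides at H = (53.30, 22.50). That places the tangent points at V = (63.80, 22.50) on CV and K = (53.30, 33.00) on KT. Then cos ∠TVH = VT·VH / (|VT||VH|), giving 9.346°.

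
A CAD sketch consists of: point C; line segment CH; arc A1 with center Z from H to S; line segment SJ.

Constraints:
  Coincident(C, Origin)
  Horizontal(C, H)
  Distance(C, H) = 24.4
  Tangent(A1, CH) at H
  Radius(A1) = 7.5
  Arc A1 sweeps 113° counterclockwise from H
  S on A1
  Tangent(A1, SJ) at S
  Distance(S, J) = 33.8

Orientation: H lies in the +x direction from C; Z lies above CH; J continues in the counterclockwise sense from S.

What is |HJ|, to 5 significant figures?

42.019

C is at the origin; C and H share the same y with |CH| = 24.4 and H on the +x side, so H = (24.400, 0.0000). A1 meets CH tangentially, so ZH is at right angles to CH, so Z = H + (0, 7.5) = (24.400, 7.5000). On A1, H sits at bearing -90° from Z; a 113° counterclockwise sweep puts S at bearing 23°, so S = Z + 7.5·(cos 23°, sin 23°) = (31.304, 10.430). Tangency of A1 to SJ means the radius ZS is perpendicular to SJ, so SJ runs along (−sin 23°, cos 23°); with |SJ| = 33.8, J = (18.097, 41.544). Then |HJ| = |J − H| = 42.019.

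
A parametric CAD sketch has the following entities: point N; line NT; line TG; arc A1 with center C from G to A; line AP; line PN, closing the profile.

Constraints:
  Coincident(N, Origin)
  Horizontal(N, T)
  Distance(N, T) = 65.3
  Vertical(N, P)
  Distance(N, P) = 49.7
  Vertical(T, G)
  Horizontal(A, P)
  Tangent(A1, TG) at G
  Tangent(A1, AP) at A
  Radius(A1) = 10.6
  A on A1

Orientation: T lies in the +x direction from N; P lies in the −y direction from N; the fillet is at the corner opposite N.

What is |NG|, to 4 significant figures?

76.11

The virtual corner opposite N is at (65.30, -49.70). The tangent condition forces CG to be normal to TG and the tangent condition forces CA to be normal to AP, with radius 10.6, so the center C sits 10.6 in from both sides at C = (54.70, -39.10). That places the tangent points at G = (65.30, -39.10) on TG and A = (54.70, -49.70) on AP. Then |NG| = |G − N| = 76.11.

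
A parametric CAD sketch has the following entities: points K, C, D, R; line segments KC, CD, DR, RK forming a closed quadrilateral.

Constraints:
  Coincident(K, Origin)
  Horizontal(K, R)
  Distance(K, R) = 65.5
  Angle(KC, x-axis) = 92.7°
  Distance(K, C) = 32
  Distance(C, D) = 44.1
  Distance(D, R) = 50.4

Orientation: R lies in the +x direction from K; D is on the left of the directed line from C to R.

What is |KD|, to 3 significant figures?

60.1

Checks: |KR| = 65.50 ✓; |KC| = 32.00 ✓; |CD| = 44.10 ✓; |DR| = 50.40 ✓.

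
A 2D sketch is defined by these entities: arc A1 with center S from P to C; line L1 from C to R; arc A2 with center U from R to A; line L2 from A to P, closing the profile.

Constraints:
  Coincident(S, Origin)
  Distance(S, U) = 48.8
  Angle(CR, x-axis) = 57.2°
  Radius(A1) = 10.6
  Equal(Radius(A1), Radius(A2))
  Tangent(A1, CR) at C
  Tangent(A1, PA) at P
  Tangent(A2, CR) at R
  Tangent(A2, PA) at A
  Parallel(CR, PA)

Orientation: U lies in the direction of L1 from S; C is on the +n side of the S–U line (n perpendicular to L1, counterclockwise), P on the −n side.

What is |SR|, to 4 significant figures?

49.94

The slot axis is L1's direction at 57.2°, so u = (cos 57.2°, sin 57.2°) = (0.5417, 0.8406) and n = (−sin 57.2°, cos 57.2°) = (-0.8406, 0.5417). S is at the origin and U lies 48.8 along u from S, so U = 48.8·u = (26.44, 41.02). Tangency of A1 to both parallel lines with radius 10.6 puts C and P at S ± 10.6·n: C = (-8.910, 5.742), P = (8.910, -5.742). Equal radii place R and A the same way about U: R = U + 10.6·n = (17.53, 46.76), A = U − 10.6·n = (35.35, 35.28). Then |SR| = |R − S| = 49.94.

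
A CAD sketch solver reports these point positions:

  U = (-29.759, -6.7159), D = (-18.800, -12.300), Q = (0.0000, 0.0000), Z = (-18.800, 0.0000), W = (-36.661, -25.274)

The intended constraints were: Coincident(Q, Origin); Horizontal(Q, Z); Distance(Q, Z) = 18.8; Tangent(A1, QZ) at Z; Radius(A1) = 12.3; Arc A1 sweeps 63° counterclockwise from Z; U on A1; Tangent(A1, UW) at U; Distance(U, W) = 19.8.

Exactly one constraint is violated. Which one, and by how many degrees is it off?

Tangent(A1, UW) at U — off by 6.60°.

Q = (0.00, 0.00) ✓; Q.y = 0.00, Z.y = 0.00 ✓; |QZ| = 18.80 ✓; ∠(DZ, ZQ) = 90.00° ✓; |DZ| = 12.30 ✓; bearing(D→U) − bearing(D→Z) = 63.00° ✓; |DU| = 12.30 ✓; ∠(DU, UW) = 83.40° ✗; |UW| = 19.80 ✓.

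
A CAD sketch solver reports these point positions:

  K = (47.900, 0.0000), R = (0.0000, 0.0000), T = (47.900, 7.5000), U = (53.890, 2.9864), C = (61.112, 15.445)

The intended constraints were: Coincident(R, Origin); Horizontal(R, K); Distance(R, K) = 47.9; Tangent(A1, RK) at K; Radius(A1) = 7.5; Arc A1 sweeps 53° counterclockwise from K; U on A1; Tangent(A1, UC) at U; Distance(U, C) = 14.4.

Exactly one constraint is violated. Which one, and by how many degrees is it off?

Tangent(A1, UC) at U — off by 6.90°.

R = (0.00, 0.00) ✓; R.y = 0.00, K.y = 0.00 ✓; |RK| = 47.90 ✓; ∠(TK, KR) = 90.00° ✓; |TK| = 7.500 ✓; bearing(T→U) − bearing(T→K) = 53.00° ✓; |TU| = 7.500 ✓; ∠(TU, UC) = 83.10° ✗; |UC| = 14.40 ✓.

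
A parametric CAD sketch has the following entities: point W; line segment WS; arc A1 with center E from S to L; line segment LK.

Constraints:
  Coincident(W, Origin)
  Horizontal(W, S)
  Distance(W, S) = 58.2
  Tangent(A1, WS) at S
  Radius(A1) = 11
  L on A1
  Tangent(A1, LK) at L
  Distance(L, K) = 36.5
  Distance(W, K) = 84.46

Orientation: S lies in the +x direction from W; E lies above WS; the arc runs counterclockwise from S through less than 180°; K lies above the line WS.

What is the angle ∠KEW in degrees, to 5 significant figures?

118.75°

Checks: |EL| = 11.00 ✓; ∠(EL, LK) = 90.00° ✓; |LK| = 36.50 ✓; |WK| = 84.46 ✓.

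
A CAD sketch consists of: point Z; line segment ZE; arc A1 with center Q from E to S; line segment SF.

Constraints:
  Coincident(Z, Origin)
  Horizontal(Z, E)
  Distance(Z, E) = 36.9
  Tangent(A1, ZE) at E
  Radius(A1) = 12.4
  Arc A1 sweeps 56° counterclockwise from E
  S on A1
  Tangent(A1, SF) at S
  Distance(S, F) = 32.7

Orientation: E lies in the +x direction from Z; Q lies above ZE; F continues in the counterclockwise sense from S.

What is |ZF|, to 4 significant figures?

73.12

On A1, E sits at bearing -90° from Q; a 56° counterclockwise sweep puts S at bearing -34°, so S = Q + 12.4·(cos -34°, sin -34°) = (47.18, 5.466). A1 meets SF tangentially, so QS is at right angles to SF, so SF runs along (−sin -34°, cos -34°); with |SF| = 32.7, F = (65.47, 32.58). Then |ZF| = |F − Z| = 73.12.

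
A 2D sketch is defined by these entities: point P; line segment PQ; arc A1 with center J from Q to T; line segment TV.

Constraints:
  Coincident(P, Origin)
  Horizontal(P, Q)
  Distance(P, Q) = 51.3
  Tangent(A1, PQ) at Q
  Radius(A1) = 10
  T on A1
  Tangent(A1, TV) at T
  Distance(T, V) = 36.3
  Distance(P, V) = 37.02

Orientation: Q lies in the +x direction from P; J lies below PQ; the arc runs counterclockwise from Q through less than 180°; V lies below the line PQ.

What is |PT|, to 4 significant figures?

43.84

Checks: ∠(JQ, QP) = 90.00° ✓; |JT| = 10.00 ✓; ∠(JT, TV) = 90.00° ✓; |TV| = 36.30 ✓; |PV| = 37.02 ✓.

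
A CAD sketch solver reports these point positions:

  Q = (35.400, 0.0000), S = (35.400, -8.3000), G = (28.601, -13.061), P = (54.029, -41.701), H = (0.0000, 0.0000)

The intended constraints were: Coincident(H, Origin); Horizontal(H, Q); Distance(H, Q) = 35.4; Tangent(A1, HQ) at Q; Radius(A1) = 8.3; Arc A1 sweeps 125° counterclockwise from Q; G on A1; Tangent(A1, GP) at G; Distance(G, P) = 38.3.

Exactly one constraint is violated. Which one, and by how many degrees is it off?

Tangent(A1, GP) at G — off by 6.60°.

H = (0.00, 0.00) ✓; H.y = 0.00, Q.y = 0.00 ✓; |HQ| = 35.40 ✓; ∠(SQ, QH) = 90.00° ✓; |SQ| = 8.300 ✓; bearing(S→G) − bearing(S→Q) = 125.0° ✓; |SG| = 8.300 ✓; ∠(SG, GP) = 83.40° ✗; |GP| = 38.30 ✓.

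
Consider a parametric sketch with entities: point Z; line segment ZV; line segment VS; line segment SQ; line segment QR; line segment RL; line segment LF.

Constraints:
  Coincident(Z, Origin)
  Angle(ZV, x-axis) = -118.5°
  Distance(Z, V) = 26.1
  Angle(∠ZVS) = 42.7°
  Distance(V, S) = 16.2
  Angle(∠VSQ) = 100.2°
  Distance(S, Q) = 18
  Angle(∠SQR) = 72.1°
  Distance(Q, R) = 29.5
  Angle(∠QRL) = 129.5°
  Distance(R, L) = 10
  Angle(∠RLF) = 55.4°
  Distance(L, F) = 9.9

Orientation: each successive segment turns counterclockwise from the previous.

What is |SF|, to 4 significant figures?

22.19

Z is at the origin; ZV runs at -118.5° with length 26.1, so V = (-12.45, -22.94). ∠ZVS = 42.7° gives VS at 18.80° from the x-axis; with |VS| = 16.2, S = (2.882, -17.72). ∠VSQ = 100.2° gives SQ at 98.60° from the x-axis; with |SQ| = 18.0, Q = (0.1902, 0.08119). ∠SQR = 72.1° gives QR at -153.5° from the x-axis; with |QR| = 29.5, R = (-26.21, -13.08). ∠QRL = 129.5° gives RL at -103.0° from the x-axis; with |RL| = 10.0, L = (-28.46, -22.83). ∠RLF = 55.4° gives LF at 21.60° from the x-axis; with |LF| = 9.9, F = (-19.26, -19.18). Then |SF| = |F − S| = 22.19.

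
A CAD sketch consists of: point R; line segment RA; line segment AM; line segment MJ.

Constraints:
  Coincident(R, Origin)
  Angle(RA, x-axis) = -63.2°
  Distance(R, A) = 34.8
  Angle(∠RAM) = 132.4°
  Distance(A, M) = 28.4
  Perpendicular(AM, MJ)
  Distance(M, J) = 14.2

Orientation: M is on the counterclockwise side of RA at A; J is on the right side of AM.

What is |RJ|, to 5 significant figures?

65.436

R is at the origin; RA runs at -63.2° with length 34.8, so A = 34.8·(cos -63.2°, sin -63.2°) = (15.691, -31.062). ∠RAM = 132.4°, so AM runs at -63.2° + (180° − 132.4°) = -15.600° from the x-axis; with |AM| = 28.4, M = A + 28.4·(cos -15.600°, sin -15.600°) = (43.044, -38.699). AM is perpendicular to MJ; with |MJ| = 14.2 on the right of AM, J = M + 14.2·(-0.26892, -0.96316) = (39.226, -52.376). Then |RJ| = |J − R| = 65.436.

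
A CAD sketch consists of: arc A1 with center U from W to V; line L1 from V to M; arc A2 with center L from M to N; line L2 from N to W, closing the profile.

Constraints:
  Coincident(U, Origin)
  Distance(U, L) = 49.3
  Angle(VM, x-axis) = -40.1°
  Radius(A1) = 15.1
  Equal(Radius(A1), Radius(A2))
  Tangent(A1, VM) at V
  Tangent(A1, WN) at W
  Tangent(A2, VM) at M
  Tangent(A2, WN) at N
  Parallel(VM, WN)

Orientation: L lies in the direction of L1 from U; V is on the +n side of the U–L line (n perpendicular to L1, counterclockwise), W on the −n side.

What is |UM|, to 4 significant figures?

51.56

Tangency of A1 to both parallel lines with radius 15.1 puts V and W at U ± 15.1·n: V = (9.726, 11.55), W = (-9.726, -11.55). Equal radii place M and N the same way about L: M = L + 15.1·n = (47.44, -20.20), N = L − 15.1·n = (27.98, -43.31). Then |UM| = |M − U| = 51.56.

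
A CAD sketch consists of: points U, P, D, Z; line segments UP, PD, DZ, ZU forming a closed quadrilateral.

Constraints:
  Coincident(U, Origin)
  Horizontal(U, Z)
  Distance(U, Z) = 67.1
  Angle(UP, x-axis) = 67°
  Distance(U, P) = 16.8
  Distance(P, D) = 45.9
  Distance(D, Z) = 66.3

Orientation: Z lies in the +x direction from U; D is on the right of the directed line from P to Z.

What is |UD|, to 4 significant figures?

31.49

Checks: |UZ| = 67.10 ✓; |UP| = 16.80 ✓; |PD| = 45.90 ✓; |DZ| = 66.30 ✓.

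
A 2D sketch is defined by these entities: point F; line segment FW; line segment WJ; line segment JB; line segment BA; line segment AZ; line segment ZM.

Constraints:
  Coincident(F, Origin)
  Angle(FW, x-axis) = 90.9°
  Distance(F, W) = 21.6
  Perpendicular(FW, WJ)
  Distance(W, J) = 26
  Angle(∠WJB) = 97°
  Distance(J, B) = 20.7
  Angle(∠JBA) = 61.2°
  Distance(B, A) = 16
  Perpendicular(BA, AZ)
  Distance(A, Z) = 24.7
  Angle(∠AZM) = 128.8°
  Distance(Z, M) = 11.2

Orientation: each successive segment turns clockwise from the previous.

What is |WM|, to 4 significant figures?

35.50

BA is perpendicular to AZ, so AZ runs at 69.10°; with |AZ| = 24.7, Z = (22.37, 30.28). ∠AZM = 128.8° gives ZM at 17.90° from the x-axis; with |ZM| = 11.2, M = (33.02, 33.73). Then |WM| = |M − W| = 35.50.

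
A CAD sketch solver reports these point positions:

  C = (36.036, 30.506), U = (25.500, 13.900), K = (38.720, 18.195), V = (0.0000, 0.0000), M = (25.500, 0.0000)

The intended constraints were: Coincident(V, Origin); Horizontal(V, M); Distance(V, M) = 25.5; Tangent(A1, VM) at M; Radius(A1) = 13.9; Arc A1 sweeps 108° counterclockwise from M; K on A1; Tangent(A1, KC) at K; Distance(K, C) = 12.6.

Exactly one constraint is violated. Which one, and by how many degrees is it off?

Tangent(A1, KC) at K — off by 5.70°.

V = (0.00, 0.00) ✓; V.y = 0.00, M.y = 0.00 ✓; |VM| = 25.50 ✓; ∠(UM, MV) = 90.00° ✓; |UM| = 13.90 ✓; bearing(U→K) − bearing(U→M) = 108.0° ✓; |UK| = 13.90 ✓; ∠(UK, KC) = 95.70° ✗; |KC| = 12.60 ✓.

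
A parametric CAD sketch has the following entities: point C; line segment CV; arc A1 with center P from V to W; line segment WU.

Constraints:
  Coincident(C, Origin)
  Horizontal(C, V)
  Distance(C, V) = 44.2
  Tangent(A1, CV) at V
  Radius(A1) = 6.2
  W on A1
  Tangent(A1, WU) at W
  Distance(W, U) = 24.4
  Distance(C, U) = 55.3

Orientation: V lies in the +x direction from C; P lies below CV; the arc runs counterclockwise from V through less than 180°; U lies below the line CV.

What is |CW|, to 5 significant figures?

39.120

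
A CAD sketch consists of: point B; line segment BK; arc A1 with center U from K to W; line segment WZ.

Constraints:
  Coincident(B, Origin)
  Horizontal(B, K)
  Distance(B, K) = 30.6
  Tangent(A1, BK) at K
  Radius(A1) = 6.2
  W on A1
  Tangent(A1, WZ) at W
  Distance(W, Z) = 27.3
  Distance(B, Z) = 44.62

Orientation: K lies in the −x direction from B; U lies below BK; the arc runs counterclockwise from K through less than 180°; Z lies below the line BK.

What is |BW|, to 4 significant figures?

37.40

B is at the origin; BK is horizontal with |BK| = 30.6 and K on the −x side, so K = (-30.60, 0.000). Tangency of A1 to BK means the radius UK is perpendicular to BK, so U = K + (0, -6.2) = (-30.60, -6.200). Since UW ⟂ WZ (tangency), |UZ| = √(6.2² + 27.3²) = 28.00 regardless of where W sits on A1. So Z lies on both circle(B, 44.62) and circle(U, 28.00); the below-BK intersection is Z = (-28.74, -34.13). W is the foot of the tangent from Z: W = (-36.54, -7.972).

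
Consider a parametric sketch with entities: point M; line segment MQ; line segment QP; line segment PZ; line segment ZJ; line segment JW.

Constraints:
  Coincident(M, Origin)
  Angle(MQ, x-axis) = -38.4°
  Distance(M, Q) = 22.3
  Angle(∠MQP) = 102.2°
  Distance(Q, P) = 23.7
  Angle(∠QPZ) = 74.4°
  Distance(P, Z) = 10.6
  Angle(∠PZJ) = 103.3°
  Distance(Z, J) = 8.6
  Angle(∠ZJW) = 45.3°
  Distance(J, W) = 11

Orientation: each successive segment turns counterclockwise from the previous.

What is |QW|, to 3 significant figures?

20.4

M is at the origin; MQ runs at -38.4° with length 22.3, so Q = (17.5, -13.9). ∠MQP = 102.2° gives QP at 39.4° from the x-axis; with |QP| = 23.7, P = (35.8, 1.19). ∠QPZ = 74.4° gives PZ at 145° from the x-axis; with |PZ| = 10.6, Z = (27.1, 7.27). ∠PZJ = 103.3° gives ZJ at -138° from the x-axis; with |ZJ| = 8.6, J = (20.7, 1.55). ∠ZJW = 45.3° gives JW at -3.60° from the x-axis; with |JW| = 11.0, W = (31.7, 0.860). Then |QW| = |W − Q| = 20.4.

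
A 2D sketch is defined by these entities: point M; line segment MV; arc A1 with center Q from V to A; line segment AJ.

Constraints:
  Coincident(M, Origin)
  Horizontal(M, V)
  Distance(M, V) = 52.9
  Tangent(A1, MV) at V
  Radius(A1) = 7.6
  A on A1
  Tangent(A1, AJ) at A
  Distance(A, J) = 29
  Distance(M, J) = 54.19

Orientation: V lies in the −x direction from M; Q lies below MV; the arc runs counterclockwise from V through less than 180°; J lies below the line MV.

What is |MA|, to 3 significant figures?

60.2

Checks: ∠(QV, VM) = 90.00° ✓; |QV| = 7.600 ✓; |QA| = 7.600 ✓; ∠(QA, AJ) = 90.00° ✓; |AJ| = 29.00 ✓; |MJ| = 54.19 ✓.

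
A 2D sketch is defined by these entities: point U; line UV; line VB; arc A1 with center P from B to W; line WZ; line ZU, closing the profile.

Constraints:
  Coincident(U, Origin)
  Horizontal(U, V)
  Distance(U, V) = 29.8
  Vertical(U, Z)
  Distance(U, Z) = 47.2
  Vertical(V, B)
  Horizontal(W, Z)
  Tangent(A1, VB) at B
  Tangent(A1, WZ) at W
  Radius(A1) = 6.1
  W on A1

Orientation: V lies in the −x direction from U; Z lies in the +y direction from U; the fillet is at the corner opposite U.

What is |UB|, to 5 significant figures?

50.767

The virtual corner opposite U is at (-29.800, 47.200). A1 meets VB tangentially, so PB is at right angles to VB and A1 meets WZ tangentially, so PW is at right angles to WZ, with radius 6.1, so the center P sits 6.1 in from both sides at P = (-23.700, 41.100). That places the tangent points at B = (-29.800, 41.100) on VB and W = (-23.700, 47.200) on WZ. Then |UB| = |B − U| = 50.767.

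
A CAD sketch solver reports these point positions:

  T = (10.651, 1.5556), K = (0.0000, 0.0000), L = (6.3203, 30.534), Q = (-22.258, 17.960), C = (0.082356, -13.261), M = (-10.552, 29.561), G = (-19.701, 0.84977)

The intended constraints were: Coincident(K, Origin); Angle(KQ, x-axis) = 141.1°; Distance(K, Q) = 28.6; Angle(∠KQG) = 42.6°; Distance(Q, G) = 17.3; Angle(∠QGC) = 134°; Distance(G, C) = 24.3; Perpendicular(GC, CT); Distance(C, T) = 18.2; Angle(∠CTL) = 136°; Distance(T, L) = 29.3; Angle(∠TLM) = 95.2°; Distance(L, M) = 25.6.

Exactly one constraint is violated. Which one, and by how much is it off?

Distance(L, M) = 25.6 — off by 8.70.

K = (0.00, 0.00) ✓; KQ at 141.1° ✓; |KQ| = 28.60 ✓; ∠KQG = 42.60° ✓; |QG| = 17.30 ✓; ∠QGC = 134.0° ✓; |GC| = 24.30 ✓; ∠(GC, CT) = 90.00° ✓; |CT| = 18.20 ✓; ∠CTL = 136.0° ✓; |TL| = 29.30 ✓; ∠TLM = 95.20° ✓; |LM| = 16.90 ✗.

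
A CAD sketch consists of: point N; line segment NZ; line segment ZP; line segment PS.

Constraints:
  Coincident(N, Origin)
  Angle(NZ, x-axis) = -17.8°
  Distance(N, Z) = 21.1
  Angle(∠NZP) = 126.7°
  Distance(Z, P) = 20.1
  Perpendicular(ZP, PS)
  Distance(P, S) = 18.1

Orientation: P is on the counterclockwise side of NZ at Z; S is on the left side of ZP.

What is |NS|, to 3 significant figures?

32.7

N is at the origin; NZ runs at -17.8° with length 21.1, so Z = 21.1·(cos -17.8°, sin -17.8°) = (20.1, -6.45). ∠NZP = 126.7°, so ZP runs at -17.8° + (180° − 126.7°) = 35.5° from the x-axis; with |ZP| = 20.1, P = Z + 20.1·(cos 35.5°, sin 35.5°) = (36.5, 5.22). ZP is perpendicular to PS; with |PS| = 18.1 on the left of ZP, S = P + 18.1·(-0.581, 0.814) = (25.9, 20.0). Then |NS| = |S − N| = 32.7.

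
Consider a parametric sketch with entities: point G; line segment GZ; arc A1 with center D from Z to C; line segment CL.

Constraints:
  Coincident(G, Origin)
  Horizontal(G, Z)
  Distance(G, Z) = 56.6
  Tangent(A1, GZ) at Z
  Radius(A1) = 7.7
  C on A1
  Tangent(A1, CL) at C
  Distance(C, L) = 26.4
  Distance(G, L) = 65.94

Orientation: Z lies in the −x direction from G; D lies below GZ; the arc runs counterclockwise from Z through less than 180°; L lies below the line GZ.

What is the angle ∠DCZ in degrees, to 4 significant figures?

36.00°

Checks: G = (0.00, 0.00) ✓; |DC| = 7.700 ✓; ∠(DC, CL) = 90.00° ✓; |CL| = 26.40 ✓; |GL| = 65.94 ✓.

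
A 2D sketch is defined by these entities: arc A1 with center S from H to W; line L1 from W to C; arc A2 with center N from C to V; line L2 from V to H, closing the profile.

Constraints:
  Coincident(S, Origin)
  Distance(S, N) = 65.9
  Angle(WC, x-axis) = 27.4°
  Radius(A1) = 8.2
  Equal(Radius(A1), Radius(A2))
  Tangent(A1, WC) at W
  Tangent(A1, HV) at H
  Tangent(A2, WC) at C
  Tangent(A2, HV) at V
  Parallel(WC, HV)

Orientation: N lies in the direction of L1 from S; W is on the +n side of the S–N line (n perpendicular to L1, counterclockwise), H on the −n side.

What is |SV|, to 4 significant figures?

66.41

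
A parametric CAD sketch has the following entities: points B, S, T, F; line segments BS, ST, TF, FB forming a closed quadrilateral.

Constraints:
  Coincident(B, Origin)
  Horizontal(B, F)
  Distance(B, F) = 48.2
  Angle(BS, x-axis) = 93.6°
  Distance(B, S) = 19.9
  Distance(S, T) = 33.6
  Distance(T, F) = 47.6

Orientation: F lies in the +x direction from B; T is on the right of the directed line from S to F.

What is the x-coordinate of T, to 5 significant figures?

2.5612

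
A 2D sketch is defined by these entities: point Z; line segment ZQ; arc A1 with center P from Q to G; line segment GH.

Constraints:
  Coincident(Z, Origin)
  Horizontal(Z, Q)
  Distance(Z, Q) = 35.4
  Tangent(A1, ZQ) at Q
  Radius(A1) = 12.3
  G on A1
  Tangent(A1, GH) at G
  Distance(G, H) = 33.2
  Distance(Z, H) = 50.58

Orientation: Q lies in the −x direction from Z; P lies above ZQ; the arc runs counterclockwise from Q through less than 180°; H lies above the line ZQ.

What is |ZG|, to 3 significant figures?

26.1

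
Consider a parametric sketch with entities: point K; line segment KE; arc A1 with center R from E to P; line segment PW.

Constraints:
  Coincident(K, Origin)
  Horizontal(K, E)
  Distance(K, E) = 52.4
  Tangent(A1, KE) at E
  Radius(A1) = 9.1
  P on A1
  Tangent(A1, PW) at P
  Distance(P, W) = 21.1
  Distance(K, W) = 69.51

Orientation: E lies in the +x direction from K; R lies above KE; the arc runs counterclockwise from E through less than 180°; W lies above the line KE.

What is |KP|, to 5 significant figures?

62.060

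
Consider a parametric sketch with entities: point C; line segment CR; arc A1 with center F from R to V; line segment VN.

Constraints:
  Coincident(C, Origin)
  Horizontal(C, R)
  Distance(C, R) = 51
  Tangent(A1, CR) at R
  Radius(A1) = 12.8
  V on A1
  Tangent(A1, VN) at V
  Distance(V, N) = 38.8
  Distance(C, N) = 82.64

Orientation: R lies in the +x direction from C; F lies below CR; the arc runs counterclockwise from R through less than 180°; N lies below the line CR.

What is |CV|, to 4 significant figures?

45.85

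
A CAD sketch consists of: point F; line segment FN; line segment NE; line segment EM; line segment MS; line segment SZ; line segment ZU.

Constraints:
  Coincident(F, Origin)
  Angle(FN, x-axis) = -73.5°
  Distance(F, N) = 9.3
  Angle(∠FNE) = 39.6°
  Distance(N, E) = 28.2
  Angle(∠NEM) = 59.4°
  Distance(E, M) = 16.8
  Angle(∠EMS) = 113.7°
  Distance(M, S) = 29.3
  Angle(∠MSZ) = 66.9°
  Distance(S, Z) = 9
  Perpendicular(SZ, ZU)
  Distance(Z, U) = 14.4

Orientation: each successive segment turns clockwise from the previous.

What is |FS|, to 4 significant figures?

17.35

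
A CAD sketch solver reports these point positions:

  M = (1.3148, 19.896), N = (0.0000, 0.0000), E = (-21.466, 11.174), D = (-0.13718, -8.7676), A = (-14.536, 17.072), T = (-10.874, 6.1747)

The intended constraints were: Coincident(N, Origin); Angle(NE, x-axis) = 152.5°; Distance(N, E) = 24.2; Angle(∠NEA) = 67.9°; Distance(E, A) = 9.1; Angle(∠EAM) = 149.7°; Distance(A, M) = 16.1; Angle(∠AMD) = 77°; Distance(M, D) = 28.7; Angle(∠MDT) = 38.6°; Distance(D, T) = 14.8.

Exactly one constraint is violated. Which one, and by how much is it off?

Distance(D, T) = 14.8 — off by 3.60.

N = (0.00, 0.00) ✓; NE at 152.5° ✓; |NE| = 24.20 ✓; ∠NEA = 67.90° ✓; |EA| = 9.100 ✓; ∠EAM = 149.7° ✓; |AM| = 16.10 ✓; ∠AMD = 77.00° ✓; |MD| = 28.70 ✓; ∠MDT = 38.60° ✓; |DT| = 18.40 ✗.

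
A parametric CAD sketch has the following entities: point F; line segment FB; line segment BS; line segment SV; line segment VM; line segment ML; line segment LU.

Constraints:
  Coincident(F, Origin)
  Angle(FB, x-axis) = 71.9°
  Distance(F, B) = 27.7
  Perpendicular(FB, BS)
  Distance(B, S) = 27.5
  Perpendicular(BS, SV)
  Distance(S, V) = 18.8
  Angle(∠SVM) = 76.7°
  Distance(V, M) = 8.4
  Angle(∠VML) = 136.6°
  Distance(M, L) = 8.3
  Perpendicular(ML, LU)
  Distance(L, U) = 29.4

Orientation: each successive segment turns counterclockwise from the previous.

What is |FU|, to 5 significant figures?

51.939

F is at the origin; FB runs at 71.9° with length 27.7, so B = (8.6057, 26.329). FB ⟂ BS, so BS runs at 161.90°; with |BS| = 27.5, S = (-17.533, 34.873). BS ⟂ SV, so SV runs at -108.10°; with |SV| = 18.8, V = (-23.374, 17.003). ∠SVM = 76.7° gives VM at -4.8000° from the x-axis; with |VM| = 8.4, M = (-15.004, 16.300). ∠VML = 136.6° gives ML at 38.600° from the x-axis; with |ML| = 8.3, L = (-8.5170, 21.478). ML is perpendicular to LU, so LU runs at 128.60°; with |LU| = 29.4, U = (-26.859, 44.455). Then |FU| = |U − F| = 51.939.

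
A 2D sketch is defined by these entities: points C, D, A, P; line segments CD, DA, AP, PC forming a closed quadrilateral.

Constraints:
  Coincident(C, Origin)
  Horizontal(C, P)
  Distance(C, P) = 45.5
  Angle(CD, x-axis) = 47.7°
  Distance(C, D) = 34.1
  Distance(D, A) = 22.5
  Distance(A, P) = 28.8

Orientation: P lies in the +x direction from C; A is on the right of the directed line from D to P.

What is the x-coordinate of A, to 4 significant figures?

16.92

C is at the origin; C and P share the same y with |CP| = 45.5 and P in +x, so P = (45.5, 0). CD runs at 47.7° with |CD| = 34.1, so D = (22.95, 25.22). A is determined by |DA| = 22.5 and |AP| = 28.8 together: it lies at the intersection of circle(D, 22.5) and circle(P, 28.8). With |DP| = 33.83, the foot of the radical line on DP is 12.14 from D and the perpendicular offset is √(22.5² − 12.14²) = 18.94. Taking the right-of-DP solution: A = (16.92, 3.545).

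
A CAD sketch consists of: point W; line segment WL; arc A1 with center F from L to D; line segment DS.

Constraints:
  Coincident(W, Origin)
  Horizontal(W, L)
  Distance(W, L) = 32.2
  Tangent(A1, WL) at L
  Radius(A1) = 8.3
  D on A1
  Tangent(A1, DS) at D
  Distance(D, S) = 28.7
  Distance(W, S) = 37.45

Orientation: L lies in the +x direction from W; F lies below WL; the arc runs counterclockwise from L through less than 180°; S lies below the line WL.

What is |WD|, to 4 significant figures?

24.96

W is at the origin; WL is horizontal with |WL| = 32.2 and L on the +x side, so L = (32.20, 0.000). A1 meets WL tangentially, so FL is at right angles to WL, so F = L + (0, -8.3) = (32.20, -8.300). Since FD ⟂ DS (tangency), |FS| = √(8.3² + 28.7²) = 29.88 regardless of where D sits on A1. So S lies on both circle(W, 37.45) and circle(F, 29.88); the below-WL intersection is S = (16.41, -33.66). D is the foot of the tangent from S: D = (24.21, -6.044).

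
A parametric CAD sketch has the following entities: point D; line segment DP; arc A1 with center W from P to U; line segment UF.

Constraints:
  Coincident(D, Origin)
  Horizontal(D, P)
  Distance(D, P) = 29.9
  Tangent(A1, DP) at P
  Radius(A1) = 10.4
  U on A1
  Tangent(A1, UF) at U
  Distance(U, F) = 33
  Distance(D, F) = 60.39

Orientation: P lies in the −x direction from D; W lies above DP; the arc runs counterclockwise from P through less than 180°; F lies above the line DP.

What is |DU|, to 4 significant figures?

27.74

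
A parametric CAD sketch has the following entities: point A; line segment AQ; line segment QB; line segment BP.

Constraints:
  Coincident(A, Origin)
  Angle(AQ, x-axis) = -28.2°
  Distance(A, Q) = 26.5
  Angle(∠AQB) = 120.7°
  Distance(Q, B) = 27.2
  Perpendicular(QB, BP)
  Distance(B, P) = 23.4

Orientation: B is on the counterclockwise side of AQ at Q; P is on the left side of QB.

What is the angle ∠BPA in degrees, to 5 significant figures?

89.136°

A is at the origin; AQ runs at -28.2° with length 26.5, so Q = 26.5·(cos -28.2°, sin -28.2°) = (23.355, -12.523). ∠AQB = 120.7°, so QB runs at -28.2° + (180° − 120.7°) = 31.100° from the x-axis; with |QB| = 27.2, B = Q + 27.2·(cos 31.100°, sin 31.100°) = (46.645, 1.5271). QB is perpendicular to BP; with |BP| = 23.4 on the left of QB, P = B + 23.4·(-0.51653, 0.85627) = (34.558, 21.564). Then cos ∠BPA = PB·PA / (|PB||PA|), giving 89.136°.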